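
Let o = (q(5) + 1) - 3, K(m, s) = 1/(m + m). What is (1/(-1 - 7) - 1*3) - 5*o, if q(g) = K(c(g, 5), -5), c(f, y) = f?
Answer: 51/8 ≈ 6.3750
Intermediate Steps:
K(m, s) = 1/(2*m)
q(g) = 1/(2*g)
o = -19/10 (o = ((½)/5 + 1) - 3 = ((½)*(⅕) + 1) - 3 = (⅒ + 1) - 3 = 11/10 - 3 = -19/10 ≈ -1.9000)
(1/(-1 - 7) - 1*3) - 5*o = (1/(-1 - 7) - 1*3) - 5*(-19/10) = (1/(-8) - 3) + 19/2 = (-⅛ - 3) + 19/2 = -25/8 + 19/2 = 51/8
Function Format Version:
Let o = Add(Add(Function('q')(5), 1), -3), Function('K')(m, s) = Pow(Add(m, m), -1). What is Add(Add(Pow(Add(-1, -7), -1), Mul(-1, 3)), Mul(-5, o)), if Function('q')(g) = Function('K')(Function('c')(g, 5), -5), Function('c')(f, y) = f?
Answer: Rational(51, 8) ≈ 6.3750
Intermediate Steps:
Function('K')(m, s) = Mul(Rational(1, 2), Pow(m, -1)) (Function('K')(m, s) = Pow(Mul(2, m), -1) = Mul(Rational(1, 2), Pow(m, -1)))
Function('q')(g) = Mul(Rational(1, 2), Pow(g, -1))
o = Rational(-19, 10) (o = Add(Add(Mul(Rational(1, 2), Pow(5, -1)), 1), -3) = Add(Add(Mul(Rational(1, 2), Rational(1, 5)), 1), -3) = Add(Add(Rational(1, 10), 1), -3) = Add(Rational(11, 10), -3) = Rational(-19, 10) ≈ -1.9000)
Add(Add(Pow(Add(-1, -7), -1), Mul(-1, 3)), Mul(-5, o)) = Add(Add(Pow(Add(-1, -7), -1), Mul(-1, 3)), Mul(-5, Rational(-19, 10))) = Add(Add(Pow(-8, -1), -3), Rational(19, 2)) = Add(Add(Rational(-1, 8), -3), Rational(19, 2)) = Add(Rational(-25, 8), Rational(19, 2)) = Rational(51, 8)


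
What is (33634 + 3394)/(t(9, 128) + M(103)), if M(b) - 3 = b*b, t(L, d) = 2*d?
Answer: 9257/2717 ≈ 3.4071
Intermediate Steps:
M(b) = 3 + b² (M(b) = 3 + b*b = 3 + b²)
(33634 + 3394)/(t(9, 128) + M(103)) = (33634 + 3394)/(2*128 + (3 + 103²)) = 37028/(256 + (3 + 10609)) = 37028/(256 + 10612) = 37028/10868 = 37028*(1/10868) = 9257/2717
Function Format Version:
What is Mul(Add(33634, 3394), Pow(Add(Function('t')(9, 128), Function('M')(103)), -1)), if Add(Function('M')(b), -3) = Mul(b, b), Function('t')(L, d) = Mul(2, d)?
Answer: Rational(9257, 2717) ≈ 3.4071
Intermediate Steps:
Function('M')(b) = Add(3, Pow(b, 2)) (Function('M')(b) = Add(3, Mul(b, b)) = Add(3, Pow(b, 2)))
Mul(Add(33634, 3394), Pow(Add(Function('t')(9, 128), Function('M')(103)), -1)) = Mul(Add(33634, 3394), Pow(Add(Mul(2, 128), Add(3, Pow(103, 2))), -1)) = Mul(37028, Pow(Add(256, Add(3, 10609)), -1)) = Mul(37028, Pow(Add(256, 10612), -1)) = Mul(37028, Pow(10868, -1)) = Mul(37028, Rational(1, 10868)) = Rational(9257, 2717)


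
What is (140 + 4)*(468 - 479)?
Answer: -1584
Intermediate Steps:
(140 + 4)*(468 - 479) = 144*(-11) = -1584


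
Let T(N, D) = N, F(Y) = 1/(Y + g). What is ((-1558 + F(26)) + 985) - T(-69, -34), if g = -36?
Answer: -5041/10 ≈ -504.10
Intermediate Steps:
F(Y) = 1/(-36 + Y) (F(Y) = 1/(Y - 36) = 1/(-36 + Y))
((-1558 + F(26)) + 985) - T(-69, -34) = ((-1558 + 1/(-36 + 26)) + 985) - 1*(-69) = ((-1558 + 1/(-10)) + 985) + 69 = ((-1558 - 1/10) + 985) + 69 = (-15581/10 + 985) + 69 = -5731/10 + 69 = -5041/10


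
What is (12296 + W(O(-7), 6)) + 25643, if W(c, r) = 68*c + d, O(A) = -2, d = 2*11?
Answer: 37825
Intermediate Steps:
d = 22
W(c, r) = 22 + 68*c (W(c, r) = 68*c + 22 = 22 + 68*c)
(12296 + W(O(-7), 6)) + 25643 = (12296 + (22 + 68*(-2))) + 25643 = (12296 + (22 - 136)) + 25643 = (12296 - 114) + 25643 = 12182 + 25643 = 37825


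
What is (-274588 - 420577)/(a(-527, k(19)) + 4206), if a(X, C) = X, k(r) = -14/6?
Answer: -695165/3679 ≈ -188.95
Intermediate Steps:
k(r) = -7/3 (k(r) = -14*⅙ = -7/3)
(-274588 - 420577)/(a(-527, k(19)) + 4206) = (-274588 - 420577)/(-527 + 4206) = -695165/3679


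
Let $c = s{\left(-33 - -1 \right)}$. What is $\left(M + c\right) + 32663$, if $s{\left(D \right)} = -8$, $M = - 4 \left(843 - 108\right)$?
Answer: $29715$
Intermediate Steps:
$M = -2940$ ($M = - 4 \left(843 - 108\right) = \left(-4\right) 735 = -2940$)
$c = -8$
$\left(M + c\right) + 32663 = \left(-2940 - 8\right) + 32663 = -2948 + 32663 = 29715$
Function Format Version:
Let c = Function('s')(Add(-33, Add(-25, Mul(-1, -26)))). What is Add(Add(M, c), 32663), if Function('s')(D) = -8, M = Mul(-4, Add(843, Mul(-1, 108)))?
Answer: 29715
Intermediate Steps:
M = -2940 (M = Mul(-4, Add(843, -108)) = Mul(-4, 735) = -2940)
c = -8
Add(Add(M, c), 32663) = Add(Add(-2940, -8), 32663) = Add(-2948, 32663) = 29715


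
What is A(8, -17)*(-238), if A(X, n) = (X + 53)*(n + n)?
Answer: 493612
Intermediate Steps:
A(X, n) = 2*n*(53 + X) (A(X, n) = (53 + X)*(2*n) = 2*n*(53 + X))
A(8, -17)*(-238) = (2*(-17)*(53 + 8))*(-238) = (2*(-17)*61)*(-238) = -2074*(-238) = 493612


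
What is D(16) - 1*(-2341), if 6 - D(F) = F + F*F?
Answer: 2075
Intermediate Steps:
D(F) = 6 - F - F² (D(F) = 6 - (F + F*F) = 6 - (F + F²) = 6 + (-F - F²) = 6 - F - F²)
D(16) - 1*(-2341) = (6 - 1*16 - 1*16²) - 1*(-2341) = (6 - 16 - 1*256) + 2341 = (6 - 16 - 256) + 2341 = -266 + 2341 = 2075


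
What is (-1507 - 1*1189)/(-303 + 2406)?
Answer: -2696/2103 ≈ -1.2820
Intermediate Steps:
(-1507 - 1*1189)/(-303 + 2406) = (-1507 - 1189)/2103 = -2696*1/2103 = -2696/2103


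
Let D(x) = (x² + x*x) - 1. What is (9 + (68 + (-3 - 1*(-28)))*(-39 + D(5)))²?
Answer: 881721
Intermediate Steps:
D(x) = -1 + 2*x² (D(x) = (x² + x²) - 1 = 2*x² - 1 = -1 + 2*x²)
(9 + (68 + (-3 - 1*(-28)))*(-39 + D(5)))² = (9 + (68 + (-3 - 1*(-28)))*(-39 + (-1 + 2*5²)))² = (9 + (68 + (-3 + 28))*(-39 + (-1 + 2*25)))² = (9 + (68 + 25)*(-39 + (-1 + 50)))² = (9 + 93*(-39 + 49))² = (9 + 93*10)² = (9 + 930)² = 939² = 881721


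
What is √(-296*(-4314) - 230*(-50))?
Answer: 2*√322111 ≈ 1135.1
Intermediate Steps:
√(-296*(-4314) - 230*(-50)) = √(1276944 + 11500) = √1288444 = 2*√322111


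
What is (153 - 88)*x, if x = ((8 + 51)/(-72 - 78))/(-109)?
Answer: 767/3270 ≈ 0.23456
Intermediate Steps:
x = 59/16350 (x = (59/(-150))*(-1/109) = (59*(-1/150))*(-1/109) = -59/150*(-1/109) = 59/16350 ≈ 0.0036086)
(153 - 88)*x = (153 - 88)*(59/16350) = 65*(59/16350) = 767/3270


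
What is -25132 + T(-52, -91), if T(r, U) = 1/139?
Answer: -3493347/139 ≈ -25132.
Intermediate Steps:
T(r, U) = 1/139
-25132 + T(-52, -91) = -25132 + 1/139 = -3493347/139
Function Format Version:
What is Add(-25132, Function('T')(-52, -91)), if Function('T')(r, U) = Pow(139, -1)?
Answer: Rational(-3493347, 139) ≈ -25132.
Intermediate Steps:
Function('T')(r, U) = Rational(1, 139)
Add(-25132, Function('T')(-52, -91)) = Add(-25132, Rational(1, 139)) = Rational(-3493347, 139)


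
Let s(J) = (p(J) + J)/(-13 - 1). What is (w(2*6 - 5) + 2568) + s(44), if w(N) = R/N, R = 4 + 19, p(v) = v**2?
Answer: 17009/7 ≈ 2429.9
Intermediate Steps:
R = 23
s(J) = -J/14 - J**2/14 (s(J) = (J**2 + J)/(-13 - 1) = (J + J**2)/(-14) = (J + J**2)*(-1/14) = -J/14 - J**2/14)
w(N) = 23/N
(w(2*6 - 5) + 2568) + s(44) = (23/(2*6 - 5) + 2568) + (1/14)*44*(-1 - 1*44) = (23/(12 - 5) + 2568) + (1/14)*44*(-1 - 44) = (23/7 + 2568) + (1/14)*44*(-45) = (23*(1/7) + 2568) - 990/7 = (23/7 + 2568) - 990/7 = 17999/7 - 990/7 = 17009/7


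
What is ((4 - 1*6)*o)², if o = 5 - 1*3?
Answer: 16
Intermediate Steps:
o = 2 (o = 5 - 3 = 2)
((4 - 1*6)*o)² = ((4 - 1*6)*2)² = ((4 - 6)*2)² = (-2*2)² = (-4)² = 16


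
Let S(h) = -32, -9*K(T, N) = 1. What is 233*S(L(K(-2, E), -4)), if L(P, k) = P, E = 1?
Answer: -7456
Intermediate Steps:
K(T, N) = -⅑ (K(T, N) = -⅑*1 = -⅑)
233*S(L(K(-2, E), -4)) = 233*(-32) = -7456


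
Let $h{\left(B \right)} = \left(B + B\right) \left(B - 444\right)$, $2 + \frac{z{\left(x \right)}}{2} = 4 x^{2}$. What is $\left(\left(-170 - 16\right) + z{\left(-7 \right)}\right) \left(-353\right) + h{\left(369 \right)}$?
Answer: $-126656$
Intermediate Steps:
$z{\left(x \right)} = -4 + 8 x^{2}$ ($z{\left(x \right)} = -4 + 2 \cdot 4 x^{2} = -4 + 8 x^{2}$)
$h{\left(B \right)} = 2 B \left(-444 + B\right)$
$\left(\left(-170 - 16\right) + z{\left(-7 \right)}\right) \left(-353\right) + h{\left(369 \right)} = \left(\left(-170 - 16\right) - \left(4 - 8 \left(-7\right)^{2}\right)\right) \left(-353\right) + 2 \cdot 369 \left(-444 + 369\right) = \left(-186 + \left(-4 + 8 \cdot 49\right)\right) \left(-353\right) + 2 \cdot 369 \left(-75\right) = \left(-186 + \left(-4 + 392\right)\right) \left(-353\right) - 55350 = \left(-186 + 388\right) \left(-353\right) - 55350 = 202 \left(-353\right) - 55350 = -71306 - 55350 = -126656$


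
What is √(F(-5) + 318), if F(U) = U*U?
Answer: 7*√7 ≈ 18.520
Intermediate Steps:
F(U) = U²
√(F(-5) + 318) = √((-5)² + 318) = √(25 + 318) = √343 = 7*√7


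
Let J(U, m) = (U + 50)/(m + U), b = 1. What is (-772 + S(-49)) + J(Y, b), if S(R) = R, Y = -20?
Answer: -15629/19 ≈ -822.58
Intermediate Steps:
J(U, m) = (50 + U)/(U + m)
(-772 + S(-49)) + J(Y, b) = (-772 - 49) + (50 - 20)/(-20 + 1) = -821 + 30/(-19) = -821 - 1/19*30 = -821 - 30/19 = -15629/19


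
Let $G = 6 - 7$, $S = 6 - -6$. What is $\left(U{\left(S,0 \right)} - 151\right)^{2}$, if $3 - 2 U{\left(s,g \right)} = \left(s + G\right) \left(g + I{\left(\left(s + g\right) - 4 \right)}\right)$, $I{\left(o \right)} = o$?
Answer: $\frac{149769}{4} \approx 37442.0$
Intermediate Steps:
$S = 12$ ($S = 6 + 6 = 12$)
$G = -1$ ($G = 6 - 7 = -1$)
$U{\left(s,g \right)} = \frac{3}{2} - \frac{\left(-1 + s\right) \left(-4 + s + 2 g\right)}{2}$ ($U{\left(s,g \right)} = \frac{3}{2} - \frac{\left(s - 1\right) \left(g - \left(4 - g - s\right)\right)}{2} = \frac{3}{2} - \frac{\left(-1 + s\right) \left(g - \left(4 - g - s\right)\right)}{2} = \frac{3}{2} - \frac{\left(-1 + s\right) \left(g + \left(-4 + g + s\right)\right)}{2} = \frac{3}{2} - \frac{\left(-1 + s\right) \left(-4 + s + 2 g\right)}{2}$)
$\left(U{\left(S,0 \right)} - 151\right)^{2} = \left(\left(- \frac{1}{2} + 0 - \frac{12^{2}}{2} + \frac{5}{2} \cdot 12 - 0 \cdot 12\right) - 151\right)^{2} = \left(\left(- \frac{1}{2} + 0 - 72 + 30 + 0\right) - 151\right)^{2} = \left(- \frac{85}{2} - 151\right)^{2} = \left(- \frac{387}{2}\right)^{2} = \frac{149769}{4}$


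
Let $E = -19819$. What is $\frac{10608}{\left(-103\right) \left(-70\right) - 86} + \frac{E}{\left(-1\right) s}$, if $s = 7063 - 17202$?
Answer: $- \frac{646847}{1389043} \approx -0.46568$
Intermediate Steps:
$s = -10139$ ($s = 7063 - 17202 = -10139$)
$\frac{10608}{\left(-103\right) \left(-70\right) - 86} + \frac{E}{\left(-1\right) s} = \frac{10608}{\left(-103\right) \left(-70\right) - 86} - \frac{19819}{\left(-1\right) \left(-10139\right)} = \frac{10608}{7210 - 86} - \frac{19819}{10139} = \frac{10608}{7124} - \frac{19819}{10139} = 10608 \cdot \frac{1}{7124} - \frac{19819}{10139} = \frac{204}{137} - \frac{19819}{10139} = - \frac{646847}{1389043}$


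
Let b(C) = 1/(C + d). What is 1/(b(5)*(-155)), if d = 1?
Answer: -6/155 ≈ -0.038710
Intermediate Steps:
b(C) = 1/(1 + C) (b(C) = 1/(C + 1) = 1/(1 + C))
1/(b(5)*(-155)) = 1/(-155/(1 + 5)) = 1/(-155/6) = -6/155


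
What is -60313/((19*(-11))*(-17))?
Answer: -5483/323 ≈ -16.975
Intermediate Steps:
-60313/((19*(-11))*(-17)) = -60313/((-209*(-17))) = -60313/3553 = -60313*1/3553 = -5483/323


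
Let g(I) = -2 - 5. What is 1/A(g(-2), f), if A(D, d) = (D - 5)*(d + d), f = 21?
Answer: -1/504 ≈ -0.0019841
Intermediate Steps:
g(I) = -7
A(D, d) = 2*d*(-5 + D) (A(D, d) = (-5 + D)*(2*d) = 2*d*(-5 + D))
1/A(g(-2), f) = 1/(2*21*(-5 - 7)) = 1/(2*21*(-12)) = 1/(-504) = -1/504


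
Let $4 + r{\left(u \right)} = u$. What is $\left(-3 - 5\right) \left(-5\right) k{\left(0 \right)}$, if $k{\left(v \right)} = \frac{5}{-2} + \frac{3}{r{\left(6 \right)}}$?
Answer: $-40$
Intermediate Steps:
$r{\left(u \right)} = -4 + u$
$k{\left(v \right)} = -1$ ($k{\left(v \right)} = \frac{5}{-2} + \frac{3}{-4 + 6} = 5 \left(- \frac{1}{2}\right) + \frac{3}{2} = - \frac{5}{2} + 3 \cdot \frac{1}{2} = - \frac{5}{2} + \frac{3}{2} = -1$)
$\left(-3 - 5\right) \left(-5\right) k{\left(0 \right)} = \left(-3 - 5\right) \left(-5\right) \left(-1\right) = \left(-8\right) \left(-5\right) \left(-1\right) = 40 \left(-1\right) = -40$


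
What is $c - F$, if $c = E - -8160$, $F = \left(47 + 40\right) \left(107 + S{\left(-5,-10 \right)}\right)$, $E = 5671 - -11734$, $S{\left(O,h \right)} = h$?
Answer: $17126$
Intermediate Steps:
$E = 17405$ ($E = 5671 + 11734 = 17405$)
$F = 8439$ ($F = \left(47 + 40\right) \left(107 - 10\right) = 87 \cdot 97 = 8439$)
$c = 25565$ ($c = 17405 - -8160 = 17405 + 8160 = 25565$)
$c - F = 25565 - 8439 = 17126$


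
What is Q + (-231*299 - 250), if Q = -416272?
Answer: -485591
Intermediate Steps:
Q + (-231*299 - 250) = -416272 + (-231*299 - 250) = -416272 + (-69069 - 250) = -416272 - 69319 = -485591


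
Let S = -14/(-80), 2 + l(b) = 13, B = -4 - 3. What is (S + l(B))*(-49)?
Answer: -21903/40 ≈ -547.58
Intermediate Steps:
B = -7
l(b) = 11 (l(b) = -2 + 13 = 11)
S = 7/40 (S = -14*(-1/80) = 7/40 ≈ 0.17500)
(S + l(B))*(-49) = (7/40 + 11)*(-49) = (447/40)*(-49) = -21903/40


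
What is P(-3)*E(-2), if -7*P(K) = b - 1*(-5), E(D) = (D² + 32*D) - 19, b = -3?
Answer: 158/7 ≈ 22.571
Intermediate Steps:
E(D) = -19 + D² + 32*D
P(K) = -2/7 (P(K) = -(-3 - 1*(-5))/7 = -(-3 + 5)/7 = -⅐*2 = -2/7)
P(-3)*E(-2) = -2*(-19 + (-2)² + 32*(-2))/7 = -2*(-19 + 4 - 64)/7 = -2/7*(-79) = 158/7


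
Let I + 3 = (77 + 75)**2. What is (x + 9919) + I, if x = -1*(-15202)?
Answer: 48222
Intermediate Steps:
x = 15202
I = 23101 (I = -3 + (77 + 75)**2 = -3 + 152**2 = -3 + 23104 = 23101)
(x + 9919) + I = (15202 + 9919) + 23101 = 25121 + 23101 = 48222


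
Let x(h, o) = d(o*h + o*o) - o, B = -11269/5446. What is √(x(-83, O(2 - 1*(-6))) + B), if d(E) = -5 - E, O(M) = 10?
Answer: √21144753966/5446 ≈ 26.701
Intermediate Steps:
B = -11269/5446 (B = -11269*1/5446 = -11269/5446 ≈ -2.0692)
x(h, o) = -5 - o - o² - h*o (x(h, o) = (-5 - (o*h + o*o)) - o = (-5 - (h*o + o²)) - o = (-5 - (o² + h*o)) - o = (-5 + (-o² - h*o)) - o = (-5 - o² - h*o) - o = -5 - o - o² - h*o)
√(x(-83, O(2 - 1*(-6))) + B) = √((-5 - 1*10 - 1*10*(-83 + 10)) - 11269/5446) = √((-5 - 10 - 1*10*(-73)) - 11269/5446) = √((-5 - 10 + 730) - 11269/5446) = √(715 - 11269/5446) = √(3882621/5446) = √21144753966/5446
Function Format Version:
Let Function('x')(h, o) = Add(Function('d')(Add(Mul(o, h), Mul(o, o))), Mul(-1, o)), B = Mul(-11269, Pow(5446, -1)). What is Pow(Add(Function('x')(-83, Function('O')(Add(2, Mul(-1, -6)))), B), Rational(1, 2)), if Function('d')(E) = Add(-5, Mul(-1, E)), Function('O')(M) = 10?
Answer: Mul(Rational(1, 5446), Pow(21144753966, Rational(1, 2))) ≈ 26.701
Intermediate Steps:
B = Rational(-11269, 5446) (B = Mul(-11269, Rational(1, 5446)) = Rational(-11269, 5446) ≈ -2.0692)
Function('x')(h, o) = Add(-5, Mul(-1, o), Mul(-1, Pow(o, 2)), Mul(-1, h, o)) (Function('x')(h, o) = Add(Add(-5, Mul(-1, Add(Mul(o, h), Mul(o, o)))), Mul(-1, o)) = Add(Add(-5, Mul(-1, Add(Mul(h, o), Pow(o, 2)))), Mul(-1, o)) = Add(Add(-5, Mul(-1, Add(Pow(o, 2), Mul(h, o)))), Mul(-1, o)) = Add(Add(-5, Add(Mul(-1, Pow(o, 2)), Mul(-1, h, o))), Mul(-1, o)) = Add(Add(-5, Mul(-1, Pow(o, 2)), Mul(-1, h, o)), Mul(-1, o)) = Add(-5, Mul(-1, o), Mul(-1, Pow(o, 2)), Mul(-1, h, o)))
Pow(Add(Function('x')(-83, Function('O')(Add(2, Mul(-1, -6)))), B), Rational(1, 2)) = Pow(Add(Add(-5, Mul(-1, 10), Mul(-1, 10, Add(-83, 10))), Rational(-11269, 5446)), Rational(1, 2)) = Pow(Add(Add(-5, -10, Mul(-1, 10, -73)), Rational(-11269, 5446)), Rational(1, 2)) = Pow(Add(Add(-5, -10, 730), Rational(-11269, 5446)), Rational(1, 2)) = Pow(Add(715, Rational(-11269, 5446)), Rational(1, 2)) = Pow(Rational(3882621, 5446), Rational(1, 2)) = Mul(Rational(1, 5446), Pow(21144753966, Rational(1, 2)))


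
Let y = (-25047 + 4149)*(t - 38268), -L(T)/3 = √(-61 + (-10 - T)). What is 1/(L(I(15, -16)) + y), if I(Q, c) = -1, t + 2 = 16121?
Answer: 25714989/11902691866862213 + I*√70/71416151201173278 ≈ 2.1604e-9 + 1.1715e-16*I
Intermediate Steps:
t = 16119 (t = -2 + 16121 = 16119)
L(T) = -3*√(-71 - T) (L(T) = -3*√(-61 + (-10 - T)) = -3*√(-71 - T))
y = 462869802 (y = (-25047 + 4149)*(16119 - 38268) = -20898*(-22149) = 462869802)
1/(L(I(15, -16)) + y) = 1/(-3*√(-71 - 1*(-1)) + 462869802) = 1/(-3*√(-71 + 1) + 462869802) = 1/(-3*I*√70 + 462869802) = 1/(462869802 - 3*I*√70)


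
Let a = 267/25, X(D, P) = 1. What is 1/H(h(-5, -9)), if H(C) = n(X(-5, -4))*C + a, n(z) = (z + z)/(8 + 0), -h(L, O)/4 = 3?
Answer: 25/192 ≈ 0.13021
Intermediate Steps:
h(L, O) = -12 (h(L, O) = -4*3 = -12)
a = 267/25 (a = 267*(1/25) = 267/25 ≈ 10.680)
n(z) = z/4 (n(z) = (2*z)/8 = (2*z)*(⅛) = z/4)
H(C) = 267/25 + C/4 (H(C) = ((¼)*1)*C + 267/25 = C/4 + 267/25 = 267/25 + C/4)
1/H(h(-5, -9)) = 1/(267/25 + (¼)*(-12)) = 1/(267/25 - 3) = 1/(192/25) = 25/192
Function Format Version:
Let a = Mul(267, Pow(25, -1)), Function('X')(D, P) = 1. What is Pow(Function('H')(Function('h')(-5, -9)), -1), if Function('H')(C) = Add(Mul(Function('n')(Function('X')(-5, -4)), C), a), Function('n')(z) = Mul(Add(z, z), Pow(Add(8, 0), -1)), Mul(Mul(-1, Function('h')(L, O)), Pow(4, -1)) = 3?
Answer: Rational(25, 192) ≈ 0.13021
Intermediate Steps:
Function('h')(L, O) = -12 (Function('h')(L, O) = Mul(-4, 3) = -12)
a = Rational(267, 25) (a = Mul(267, Rational(1, 25)) = Rational(267, 25) ≈ 10.680)
Function('n')(z) = Mul(Rational(1, 4), z) (Function('n')(z) = Mul(Mul(2, z), Pow(8, -1)) = Mul(Mul(2, z), Rational(1, 8)) = Mul(Rational(1, 4), z))
Function('H')(C) = Add(Rational(267, 25), Mul(Rational(1, 4), C)) (Function('H')(C) = Add(Mul(Mul(Rational(1, 4), 1), C), Rational(267, 25)) = Add(Mul(Rational(1, 4), C), Rational(267, 25)) = Add(Rational(267, 25), Mul(Rational(1, 4), C)))
Pow(Function('H')(Function('h')(-5, -9)), -1) = Pow(Add(Rational(267, 25), Mul(Rational(1, 4), -12)), -1) = Pow(Add(Rational(267, 25), -3), -1) = Pow(Rational(192, 25), -1) = Rational(25, 192)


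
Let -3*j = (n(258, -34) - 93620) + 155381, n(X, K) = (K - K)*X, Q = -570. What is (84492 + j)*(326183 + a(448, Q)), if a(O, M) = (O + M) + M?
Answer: 20800502355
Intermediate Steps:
n(X, K) = 0 (n(X, K) = 0*X = 0)
a(O, M) = O + 2*M (a(O, M) = (M + O) + M = O + 2*M)
j = -20587 (j = -((0 - 93620) + 155381)/3 = -(-93620 + 155381)/3 = -⅓*61761 = -20587)
(84492 + j)*(326183 + a(448, Q)) = (84492 - 20587)*(326183 + (448 + 2*(-570))) = 63905*(326183 + (448 - 1140)) = 63905*(326183 - 692) = 63905*325491 = 20800502355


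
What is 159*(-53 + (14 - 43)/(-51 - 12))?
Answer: -175430/21 ≈ -8353.8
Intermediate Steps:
159*(-53 + (14 - 43)/(-51 - 12)) = 159*(-53 - 29/(-63)) = 159*(-53 - 29*(-1/63)) = 159*(-53 + 29/63) = 159*(-3310/63) = -175430/21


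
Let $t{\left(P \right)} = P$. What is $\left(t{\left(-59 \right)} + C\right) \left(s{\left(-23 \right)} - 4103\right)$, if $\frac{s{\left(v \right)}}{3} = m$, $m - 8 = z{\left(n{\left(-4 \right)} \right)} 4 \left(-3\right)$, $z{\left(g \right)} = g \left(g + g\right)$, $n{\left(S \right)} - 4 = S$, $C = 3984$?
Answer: $-16010075$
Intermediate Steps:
$n{\left(S \right)} = 4 + S$
$z{\left(g \right)} = 2 g^{2}$ ($z{\left(g \right)} = g 2 g = 2 g^{2}$)
$m = 8$ ($m = 8 + 2 \left(4 - 4\right)^{2} \cdot 4 \left(-3\right) = 8 + 2 \cdot 0^{2} \cdot 4 \left(-3\right) = 8 + 2 \cdot 0 \cdot 4 \left(-3\right) = 8 + 0 \cdot 4 \left(-3\right) = 8 + 0 \left(-3\right) = 8 + 0 = 8$)
$s{\left(v \right)} = 24$ ($s{\left(v \right)} = 3 \cdot 8 = 24$)
$\left(t{\left(-59 \right)} + C\right) \left(s{\left(-23 \right)} - 4103\right) = \left(-59 + 3984\right) \left(24 - 4103\right) = 3925 \left(-4079\right) = -16010075$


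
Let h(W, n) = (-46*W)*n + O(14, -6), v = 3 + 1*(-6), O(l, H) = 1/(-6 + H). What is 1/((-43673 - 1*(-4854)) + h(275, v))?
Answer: -12/10429 ≈ -0.0011506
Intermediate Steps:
v = -3 (v = 3 - 6 = -3)
h(W, n) = -1/12 - 46*W*n (h(W, n) = (-46*W)*n + 1/(-6 - 6) = -46*W*n + 1/(-12) = -46*W*n - 1/12 = -1/12 - 46*W*n)
1/((-43673 - 1*(-4854)) + h(275, v)) = 1/((-43673 - 1*(-4854)) + (-1/12 - 46*275*(-3))) = 1/((-43673 + 4854) + (-1/12 + 37950)) = 1/(-38819 + 455399/12) = 1/(-10429/12) = -12/10429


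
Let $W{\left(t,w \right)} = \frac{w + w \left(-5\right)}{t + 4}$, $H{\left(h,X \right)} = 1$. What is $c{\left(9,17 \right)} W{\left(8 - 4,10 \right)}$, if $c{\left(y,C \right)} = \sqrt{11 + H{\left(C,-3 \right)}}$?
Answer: $- 10 \sqrt{3} \approx -17.32$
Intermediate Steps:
$c{\left(y,C \right)} = 2 \sqrt{3}$ ($c{\left(y,C \right)} = \sqrt{11 + 1} = \sqrt{12} = 2 \sqrt{3}$)
$W{\left(t,w \right)} = - \frac{4 w}{4 + t}$ ($W{\left(t,w \right)} = \frac{w - 5 w}{4 + t} = \frac{\left(-4\right) w}{4 + t} = - \frac{4 w}{4 + t}$)
$c{\left(9,17 \right)} W{\left(8 - 4,10 \right)} = 2 \sqrt{3} \left(\left(-4\right) 10 \frac{1}{4 + \left(8 - 4\right)}\right) = 2 \sqrt{3} \left(\left(-4\right) 10 \frac{1}{4 + 4}\right) = 2 \sqrt{3} \left(\left(-4\right) 10 \cdot \frac{1}{8}\right) = 2 \sqrt{3} \left(-5\right) = - 10 \sqrt{3}$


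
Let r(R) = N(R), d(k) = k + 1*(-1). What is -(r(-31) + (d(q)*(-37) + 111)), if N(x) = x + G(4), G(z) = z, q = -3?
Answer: -232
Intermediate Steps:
d(k) = -1 + k (d(k) = k - 1 = -1 + k)
N(x) = 4 + x (N(x) = x + 4 = 4 + x)
r(R) = 4 + R
-(r(-31) + (d(q)*(-37) + 111)) = -((4 - 31) + ((-1 - 3)*(-37) + 111)) = -(-27 + (-4*(-37) + 111)) = -(-27 + (148 + 111)) = -(-27 + 259) = -1*232 = -232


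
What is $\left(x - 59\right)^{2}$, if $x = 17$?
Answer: $1764$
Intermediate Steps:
$\left(x - 59\right)^{2} = \left(17 - 59\right)^{2} = \left(-42\right)^{2} = 1764$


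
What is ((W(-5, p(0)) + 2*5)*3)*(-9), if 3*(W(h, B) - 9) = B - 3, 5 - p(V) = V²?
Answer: -531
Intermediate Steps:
p(V) = 5 - V²
W(h, B) = 8 + B/3 (W(h, B) = 9 + (B - 3)/3 = 9 + (-3 + B)/3 = 9 + (-1 + B/3) = 8 + B/3)
((W(-5, p(0)) + 2*5)*3)*(-9) = (((8 + (5 - 1*0²)/3) + 2*5)*3)*(-9) = (((8 + (5 - 1*0)/3) + 10)*3)*(-9) = (((8 + (5 + 0)/3) + 10)*3)*(-9) = (((8 + (⅓)*5) + 10)*3)*(-9) = (((8 + 5/3) + 10)*3)*(-9) = ((29/3 + 10)*3)*(-9) = ((59/3)*3)*(-9) = 59*(-9) = -531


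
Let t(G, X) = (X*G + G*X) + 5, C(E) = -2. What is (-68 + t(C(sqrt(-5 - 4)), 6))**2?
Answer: 7569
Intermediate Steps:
t(G, X) = 5 + 2*G*X (t(G, X) = (G*X + G*X) + 5 = 2*G*X + 5 = 5 + 2*G*X)
(-68 + t(C(sqrt(-5 - 4)), 6))**2 = (-68 + (5 + 2*(-2)*6))**2 = (-68 + (5 - 24))**2 = (-68 - 19)**2 = (-87)**2 = 7569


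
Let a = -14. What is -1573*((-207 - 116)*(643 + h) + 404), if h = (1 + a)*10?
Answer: 260009035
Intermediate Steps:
h = -130 (h = (1 - 14)*10 = -13*10 = -130)
-1573*((-207 - 116)*(643 + h) + 404) = -1573*((-207 - 116)*(643 - 130) + 404) = -1573*(-323*513 + 404) = -1573*(-165699 + 404) = -1573*(-165295) = 260009035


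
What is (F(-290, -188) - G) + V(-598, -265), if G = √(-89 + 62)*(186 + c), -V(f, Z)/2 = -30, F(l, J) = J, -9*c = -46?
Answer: -128 - 1720*I*√3/3 ≈ -128.0 - 993.04*I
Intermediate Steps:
c = 46/9 (c = -⅑*(-46) = 46/9 ≈ 5.1111)
V(f, Z) = 60 (V(f, Z) = -2*(-30) = 60)
G = 1720*I*√3/3 (G = √(-89 + 62)*(186 + 46/9) = √(-27)*(1720/9) = (3*I*√3)*(1720/9) = 1720*I*√3/3 ≈ 993.04*I)
(F(-290, -188) - G) + V(-598, -265) = (-188 - 1720*I*√3/3) + 60 = -128 - 1720*I*√3/3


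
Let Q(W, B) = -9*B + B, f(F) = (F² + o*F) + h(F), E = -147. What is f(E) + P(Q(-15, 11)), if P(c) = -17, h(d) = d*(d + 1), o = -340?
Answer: 93034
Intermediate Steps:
h(d) = d*(1 + d)
f(F) = F² - 340*F + F*(1 + F) (f(F) = (F² - 340*F) + F*(1 + F) = F² - 340*F + F*(1 + F))
Q(W, B) = -8*B
f(E) + P(Q(-15, 11)) = -147*(-339 + 2*(-147)) - 17 = -147*(-339 - 294) - 17 = -147*(-633) - 17 = 93051 - 17 = 93034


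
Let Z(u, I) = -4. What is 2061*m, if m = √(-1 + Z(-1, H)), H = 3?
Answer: 2061*I*√5 ≈ 4608.5*I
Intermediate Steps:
m = I*√5 (m = √(-1 - 4) = √(-5) = I*√5 ≈ 2.2361*I)
2061*m = 2061*(I*√5) = 2061*I*√5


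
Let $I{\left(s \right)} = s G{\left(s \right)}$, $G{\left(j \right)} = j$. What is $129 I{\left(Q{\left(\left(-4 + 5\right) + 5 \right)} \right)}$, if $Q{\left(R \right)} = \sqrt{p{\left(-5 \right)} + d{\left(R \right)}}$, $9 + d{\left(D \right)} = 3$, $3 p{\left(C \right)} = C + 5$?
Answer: $-774$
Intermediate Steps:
$p{\left(C \right)} = \frac{5}{3} + \frac{C}{3}$ ($p{\left(C \right)} = \frac{C + 5}{3} = \frac{5 + C}{3} = \frac{5}{3} + \frac{C}{3}$)
$d{\left(D \right)} = -6$ ($d{\left(D \right)} = -9 + 3 = -6$)
$Q{\left(R \right)} = i \sqrt{6}$ ($Q{\left(R \right)} = \sqrt{\left(\frac{5}{3} + \frac{1}{3} \left(-5\right)\right) - 6} = \sqrt{\left(\frac{5}{3} - \frac{5}{3}\right) - 6} = \sqrt{0 - 6} = \sqrt{-6} = i \sqrt{6}$)
$I{\left(s \right)} = s^{2}$ ($I{\left(s \right)} = s s = s^{2}$)
$129 I{\left(Q{\left(\left(-4 + 5\right) + 5 \right)} \right)} = 129 \left(i \sqrt{6}\right)^{2} = 129 \left(-6\right) = -774$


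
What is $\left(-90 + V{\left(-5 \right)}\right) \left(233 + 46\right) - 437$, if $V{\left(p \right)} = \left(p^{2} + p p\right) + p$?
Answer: $-12992$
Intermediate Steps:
$V{\left(p \right)} = p + 2 p^{2}$ ($V{\left(p \right)} = \left(p^{2} + p^{2}\right) + p = 2 p^{2} + p = p + 2 p^{2}$)
$\left(-90 + V{\left(-5 \right)}\right) \left(233 + 46\right) - 437 = \left(-90 - 5 \left(1 + 2 \left(-5\right)\right)\right) \left(233 + 46\right) - 437 = \left(-90 - 5 \left(1 - 10\right)\right) 279 - 437 = \left(-90 - -45\right) 279 - 437 = \left(-90 + 45\right) 279 - 437 = \left(-45\right) 279 - 437 = -12555 - 437 = -12992$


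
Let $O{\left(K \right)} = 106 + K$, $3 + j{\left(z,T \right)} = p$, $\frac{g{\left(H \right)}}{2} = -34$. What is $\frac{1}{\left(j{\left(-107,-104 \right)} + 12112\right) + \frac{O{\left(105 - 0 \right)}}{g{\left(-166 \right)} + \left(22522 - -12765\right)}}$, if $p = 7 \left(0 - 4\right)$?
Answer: $\frac{35219}{425480950} \approx 8.2775 \cdot 10^{-5}$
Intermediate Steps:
$g{\left(H \right)} = -68$ ($g{\left(H \right)} = 2 \left(-34\right) = -68$)
$p = -28$ ($p = 7 \left(0 - 4\right) = 7 \left(-4\right) = -28$)
$j{\left(z,T \right)} = -31$ ($j{\left(z,T \right)} = -3 - 28 = -31$)
$\frac{1}{\left(j{\left(-107,-104 \right)} + 12112\right) + \frac{O{\left(105 - 0 \right)}}{g{\left(-166 \right)} + \left(22522 - -12765\right)}} = \frac{1}{\left(-31 + 12112\right) + \frac{106 + \left(105 - 0\right)}{-68 + \left(22522 - -12765\right)}} = \frac{1}{12081 + \frac{106 + \left(105 + 0\right)}{-68 + \left(22522 + 12765\right)}} = \frac{1}{12081 + \frac{106 + 105}{-68 + 35287}} = \frac{1}{12081 + \frac{211}{35219}} = \frac{1}{\frac{425480950}{35219}} = \frac{35219}{425480950}$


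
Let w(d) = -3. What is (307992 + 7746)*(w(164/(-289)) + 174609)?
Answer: 55129749228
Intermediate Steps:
(307992 + 7746)*(w(164/(-289)) + 174609) = (307992 + 7746)*(-3 + 174609) = 315738*174606 = 55129749228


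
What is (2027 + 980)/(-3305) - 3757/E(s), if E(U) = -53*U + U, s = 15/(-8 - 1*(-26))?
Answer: 567073/6610 ≈ 85.790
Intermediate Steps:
s = ⅚ (s = 15/(-8 + 26) = 15/18 = 15*(1/18) = ⅚ ≈ 0.83333)
E(U) = -52*U
(2027 + 980)/(-3305) - 3757/E(s) = (2027 + 980)/(-3305) - 3757/((-52*⅚)) = 3007*(-1/3305) - 3757/(-130/3) = -3007/3305 - 3757*(-3/130) = -3007/3305 + 867/10 = 567073/6610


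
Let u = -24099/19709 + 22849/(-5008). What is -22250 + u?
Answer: -7018228341/315344 ≈ -22256.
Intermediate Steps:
u = -1824341/315344 (u = -24099*1/19709 + 22849*(-1/5008) = -24099/19709 - 73/16 = -1824341/315344 ≈ -5.7852)
-22250 + u = -22250 - 1824341/315344 = -7018228341/315344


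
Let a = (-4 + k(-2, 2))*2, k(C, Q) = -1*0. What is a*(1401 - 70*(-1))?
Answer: -11768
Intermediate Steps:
k(C, Q) = 0
a = -8 (a = (-4 + 0)*2 = -4*2 = -8)
a*(1401 - 70*(-1)) = -8*(1401 - 70*(-1)) = -8*(1401 - 1*(-70)) = -8*(1401 + 70) = -8*1471 = -11768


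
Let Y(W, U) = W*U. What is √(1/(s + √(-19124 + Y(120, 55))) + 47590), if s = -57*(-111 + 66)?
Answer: √((122068351 + 95180*I*√3131)/(2565 + 2*I*√3131)) ≈ 218.15 - 0.e-8*I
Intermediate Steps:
Y(W, U) = U*W
s = 2565 (s = -57*(-45) = 2565)
√(1/(s + √(-19124 + Y(120, 55))) + 47590) = √(1/(2565 + √(-19124 + 55*120)) + 47590) = √(1/(2565 + √(-19124 + 6600)) + 47590) = √(1/(2565 + √(-12524)) + 47590) = √(1/(2565 + 2*I*√3131) + 47590) = √(47590 + 1/(2565 + 2*I*√3131))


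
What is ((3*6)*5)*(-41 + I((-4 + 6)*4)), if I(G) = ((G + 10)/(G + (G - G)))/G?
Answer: -58635/16 ≈ -3664.7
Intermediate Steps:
I(G) = (10 + G)/G**2 (I(G) = ((10 + G)/(G + 0))/G = ((10 + G)/G)/G = (10 + G)/G**2)
((3*6)*5)*(-41 + I((-4 + 6)*4)) = ((3*6)*5)*(-41 + (10 + (-4 + 6)*4)/((-4 + 6)*4)**2) = (18*5)*(-41 + (10 + 2*4)/(2*4)**2) = 90*(-41 + (10 + 8)/8**2) = 90*(-41 + (1/64)*18) = 90*(-41 + 9/32) = 90*(-1303/32) = -58635/16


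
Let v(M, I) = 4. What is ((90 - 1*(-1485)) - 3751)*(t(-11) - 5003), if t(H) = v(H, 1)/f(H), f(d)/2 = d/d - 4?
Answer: 32663936/3 ≈ 1.0888e+7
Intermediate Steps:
f(d) = -6 (f(d) = 2*(d/d - 4) = 2*(1 - 4) = 2*(-3) = -6)
t(H) = -2/3 (t(H) = 4/(-6) = 4*(-1/6) = -2/3)
((90 - 1*(-1485)) - 3751)*(t(-11) - 5003) = ((90 - 1*(-1485)) - 3751)*(-2/3 - 5003) = ((90 + 1485) - 3751)*(-15011/3) = (1575 - 3751)*(-15011/3) = -2176*(-15011/3) = 32663936/3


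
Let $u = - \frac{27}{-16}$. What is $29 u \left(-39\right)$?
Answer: $- \frac{30537}{16} \approx -1908.6$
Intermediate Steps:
$u = \frac{27}{16}$ ($u = \left(-27\right) \left(- \frac{1}{16}\right) = \frac{27}{16} \approx 1.6875$)
$29 u \left(-39\right) = 29 \cdot \frac{27}{16} \left(-39\right) = \frac{783}{16} \left(-39\right) = - \frac{30537}{16}$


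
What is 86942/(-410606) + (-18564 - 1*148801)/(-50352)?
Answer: 32171684803/10337416656 ≈ 3.1122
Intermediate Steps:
86942/(-410606) + (-18564 - 1*148801)/(-50352) = 86942*(-1/410606) + (-18564 - 148801)*(-1/50352) = -43471/205303 - 167365*(-1/50352) = -43471/205303 + 167365/50352 = 32171684803/10337416656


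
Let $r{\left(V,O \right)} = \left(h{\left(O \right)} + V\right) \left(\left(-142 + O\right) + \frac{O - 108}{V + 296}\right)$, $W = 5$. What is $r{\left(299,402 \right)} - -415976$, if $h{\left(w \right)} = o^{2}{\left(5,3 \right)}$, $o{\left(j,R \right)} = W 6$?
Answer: $\frac{61906218}{85} \approx 7.2831 \cdot 10^{5}$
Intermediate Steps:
$o{\left(j,R \right)} = 30$ ($o{\left(j,R \right)} = 5 \cdot 6 = 30$)
$h{\left(w \right)} = 900$ ($h{\left(w \right)} = 30^{2} = 900$)
$r{\left(V,O \right)} = \left(900 + V\right) \left(-142 + O + \frac{-108 + O}{296 + V}\right)$ ($r{\left(V,O \right)} = \left(900 + V\right) \left(\left(-142 + O\right) + \frac{O - 108}{V + 296}\right) = \left(900 + V\right) \left(\left(-142 + O\right) + \frac{-108 + O}{296 + V}\right) = \left(900 + V\right) \left(-142 + O + \frac{-108 + O}{296 + V}\right)$)
$r{\left(299,402 \right)} - -415976 = \frac{-37926000 - 50812060 - 142 \cdot 299^{2} + 267300 \cdot 402 + 402 \cdot 299^{2} + 1197 \cdot 402 \cdot 299}{296 + 299} - -415976 = \frac{-37926000 - 50812060 - 12694942 + 107454600 + 402 \cdot 89401 + 143877006}{595} + 415976 = \frac{-37926000 - 50812060 - 12694942 + 107454600 + 35939202 + 143877006}{595} + 415976 = \frac{1}{595} \cdot 185837806 + 415976 = \frac{26548258}{85} + 415976 = \frac{61906218}{85}$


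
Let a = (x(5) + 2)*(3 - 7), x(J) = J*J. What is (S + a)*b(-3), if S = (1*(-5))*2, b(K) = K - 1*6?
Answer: 1062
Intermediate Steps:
x(J) = J**2
b(K) = -6 + K (b(K) = K - 6 = -6 + K)
a = -108 (a = (5**2 + 2)*(3 - 7) = (25 + 2)*(-4) = 27*(-4) = -108)
S = -10 (S = -5*2 = -10)
(S + a)*b(-3) = (-10 - 108)*(-6 - 3) = -118*(-9) = 1062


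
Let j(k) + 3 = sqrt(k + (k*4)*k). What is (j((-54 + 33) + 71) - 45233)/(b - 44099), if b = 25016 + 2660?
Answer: 45236/16423 - 5*sqrt(402)/16423 ≈ 2.7483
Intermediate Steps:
b = 27676
j(k) = -3 + sqrt(k + 4*k**2) (j(k) = -3 + sqrt(k + (k*4)*k) = -3 + sqrt(k + (4*k)*k) = -3 + sqrt(k + 4*k**2))
(j((-54 + 33) + 71) - 45233)/(b - 44099) = ((-3 + sqrt(((-54 + 33) + 71)*(1 + 4*((-54 + 33) + 71)))) - 45233)/(27676 - 44099) = ((-3 + sqrt((-21 + 71)*(1 + 4*(-21 + 71)))) - 45233)/(-16423) = ((-3 + sqrt(50*(1 + 4*50))) - 45233)*(-1/16423) = ((-3 + sqrt(50*(1 + 200))) - 45233)*(-1/16423) = ((-3 + sqrt(50*201)) - 45233)*(-1/16423) = ((-3 + sqrt(10050)) - 45233)*(-1/16423) = ((-3 + 5*sqrt(402)) - 45233)*(-1/16423) = (-45236 + 5*sqrt(402))*(-1/16423) = 45236/16423 - 5*sqrt(402)/16423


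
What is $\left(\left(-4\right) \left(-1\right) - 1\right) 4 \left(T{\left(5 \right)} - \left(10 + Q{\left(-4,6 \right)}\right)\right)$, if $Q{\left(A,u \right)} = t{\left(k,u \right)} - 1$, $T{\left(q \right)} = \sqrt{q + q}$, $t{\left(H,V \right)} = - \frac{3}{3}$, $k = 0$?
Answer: $-96 + 12 \sqrt{10} \approx -58.053$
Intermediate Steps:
$t{\left(H,V \right)} = -1$ ($t{\left(H,V \right)} = \left(-3\right) \frac{1}{3} = -1$)
$T{\left(q \right)} = \sqrt{2} \sqrt{q}$ ($T{\left(q \right)} = \sqrt{2 q} = \sqrt{2} \sqrt{q}$)
$Q{\left(A,u \right)} = -2$ ($Q{\left(A,u \right)} = -1 - 1 = -2$)
$\left(\left(-4\right) \left(-1\right) - 1\right) 4 \left(T{\left(5 \right)} - \left(10 + Q{\left(-4,6 \right)}\right)\right) = \left(\left(-4\right) \left(-1\right) - 1\right) 4 \left(\sqrt{2} \sqrt{5} - 8\right) = \left(4 - 1\right) 4 \left(\sqrt{10} + \left(-10 + 2\right)\right) = 3 \cdot 4 \left(\sqrt{10} - 8\right) = 12 \left(-8 + \sqrt{10}\right) = -96 + 12 \sqrt{10}$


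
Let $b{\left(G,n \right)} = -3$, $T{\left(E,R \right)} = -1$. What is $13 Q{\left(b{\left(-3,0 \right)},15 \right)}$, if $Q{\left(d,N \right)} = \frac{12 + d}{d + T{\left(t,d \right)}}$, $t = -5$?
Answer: $- \frac{117}{4} \approx -29.25$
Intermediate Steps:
$Q{\left(d,N \right)} = \frac{12 + d}{-1 + d}$ ($Q{\left(d,N \right)} = \frac{12 + d}{d - 1} = \frac{12 + d}{-1 + d}$)
$13 Q{\left(b{\left(-3,0 \right)},15 \right)} = 13 \frac{12 - 3}{-1 - 3} = 13 \frac{1}{-4} \cdot 9 = 13 \left(\left(- \frac{1}{4}\right) 9\right) = 13 \left(- \frac{9}{4}\right) = - \frac{117}{4}$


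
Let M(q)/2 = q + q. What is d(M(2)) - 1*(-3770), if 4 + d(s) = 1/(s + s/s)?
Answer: 33895/9 ≈ 3766.1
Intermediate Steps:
M(q) = 4*q (M(q) = 2*(q + q) = 2*(2*q) = 4*q)
d(s) = -4 + 1/(1 + s) (d(s) = -4 + 1/(s + s/s) = -4 + 1/(s + 1) = -4 + 1/(1 + s))
d(M(2)) - 1*(-3770) = (-3 - 16*2)/(1 + 4*2) - 1*(-3770) = (-3 - 4*8)/(1 + 8) + 3770 = (-3 - 32)/9 + 3770 = (1/9)*(-35) + 3770 = -35/9 + 3770 = 33895/9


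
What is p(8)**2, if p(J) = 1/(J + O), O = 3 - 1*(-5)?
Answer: 1/256 ≈ 0.0039063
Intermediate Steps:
O = 8 (O = 3 + 5 = 8)
p(J) = 1/(8 + J) (p(J) = 1/(J + 8) = 1/(8 + J))
p(8)**2 = (1/(8 + 8))**2 = (1/16)**2 = 1/256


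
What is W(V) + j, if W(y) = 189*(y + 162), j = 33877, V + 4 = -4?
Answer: 62983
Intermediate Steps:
V = -8 (V = -4 - 4 = -8)
W(y) = 30618 + 189*y (W(y) = 189*(162 + y) = 30618 + 189*y)
W(V) + j = (30618 + 189*(-8)) + 33877 = (30618 - 1512) + 33877 = 29106 + 33877 = 62983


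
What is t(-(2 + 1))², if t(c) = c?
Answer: 9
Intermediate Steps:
t(-(2 + 1))² = (-(2 + 1))² = (-1*3)² = (-3)² = 9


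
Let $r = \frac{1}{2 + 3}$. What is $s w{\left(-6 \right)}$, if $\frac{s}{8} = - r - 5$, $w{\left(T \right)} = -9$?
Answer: $\frac{1872}{5} \approx 374.4$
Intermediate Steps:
$r = \frac{1}{5} \approx 0.2$
$s = - \frac{208}{5}$ ($s = 8 \left(\left(-1\right) \frac{1}{5} - 5\right) = 8 \left(- \frac{1}{5} - 5\right) = 8 \left(- \frac{26}{5}\right) = - \frac{208}{5} \approx -41.6$)
$s w{\left(-6 \right)} = \left(- \frac{208}{5}\right) \left(-9\right) = \frac{1872}{5}$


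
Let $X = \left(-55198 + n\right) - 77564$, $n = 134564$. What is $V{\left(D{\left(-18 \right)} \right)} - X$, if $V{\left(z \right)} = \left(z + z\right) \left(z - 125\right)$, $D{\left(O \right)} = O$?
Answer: $3346$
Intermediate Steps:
$X = 1802$ ($X = \left(-55198 + 134564\right) - 77564 = 79366 - 77564 = 1802$)
$V{\left(z \right)} = 2 z \left(-125 + z\right)$
$V{\left(D{\left(-18 \right)} \right)} - X = 2 \left(-18\right) \left(-125 - 18\right) - 1802 = 2 \left(-18\right) \left(-143\right) - 1802 = 5148 - 1802 = 3346$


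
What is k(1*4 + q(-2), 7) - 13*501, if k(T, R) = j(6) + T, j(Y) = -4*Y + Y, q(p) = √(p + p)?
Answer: -6527 + 2*I ≈ -6527.0 + 2.0*I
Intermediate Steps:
q(p) = √2*√p (q(p) = √(2*p) = √2*√p)
j(Y) = -3*Y
k(T, R) = -18 + T (k(T, R) = -3*6 + T = -18 + T)
k(1*4 + q(-2), 7) - 13*501 = (-18 + (1*4 + √2*√(-2))) - 13*501 = (-18 + (4 + √2*(I*√2))) - 6513 = (-18 + (4 + 2*I)) - 6513 = (-14 + 2*I) - 6513 = -6527 + 2*I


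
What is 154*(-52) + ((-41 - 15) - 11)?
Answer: -8075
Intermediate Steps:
154*(-52) + ((-41 - 15) - 11) = -8008 + (-56 - 11) = -8008 - 67 = -8075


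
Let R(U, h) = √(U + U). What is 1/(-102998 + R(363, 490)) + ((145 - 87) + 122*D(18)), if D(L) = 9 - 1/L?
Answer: 54862308644686/47738642751 - 11*√6/10608587278 ≈ 1149.2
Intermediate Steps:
R(U, h) = √2*√U (R(U, h) = √(2*U) = √2*√U)
1/(-102998 + R(363, 490)) + ((145 - 87) + 122*D(18)) = 1/(-102998 + √2*√363) + ((145 - 87) + 122*(9 - 1/18)) = 1/(-102998 + √2*(11*√3)) + (58 + 122*(9 - 1*1/18)) = 1/(-102998 + 11*√6) + (58 + 122*(9 - 1/18)) = 1/(-102998 + 11*√6) + (58 + 122*(161/18)) = 1/(-102998 + 11*√6) + (58 + 9821/9) = 1/(-102998 + 11*√6) + 10343/9 = 10343/9 + 1/(-102998 + 11*√6)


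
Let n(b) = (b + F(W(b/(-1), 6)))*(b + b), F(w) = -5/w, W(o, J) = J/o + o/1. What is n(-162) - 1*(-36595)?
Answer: 77956373/875 ≈ 89093.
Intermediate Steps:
W(o, J) = o + J/o (W(o, J) = J/o + o*1 = J/o + o = o + J/o)
n(b) = 2*b*(b - 5/(-b - 6/b)) (n(b) = (b - 5/(b/(-1) + 6/((b/(-1)))))*(b + b) = (b - 5/(b*(-1) + 6/((b*(-1)))))*(2*b) = (b - 5/(-b + 6/((-b))))*(2*b) = (b - 5/(-b + 6*(-1/b)))*(2*b) = (b - 5/(-b - 6/b))*(2*b) = 2*b*(b - 5/(-b - 6/b)))
n(-162) - 1*(-36595) = 2*(-162)²*(11 + (-162)²)/(6 + (-162)²) - 1*(-36595) = 2*26244*(11 + 26244)/(6 + 26244) + 36595 = 2*26244*26255/26250 + 36595 = 2*26244*(1/26250)*26255 + 36595 = 45935748/875 + 36595 = 77956373/875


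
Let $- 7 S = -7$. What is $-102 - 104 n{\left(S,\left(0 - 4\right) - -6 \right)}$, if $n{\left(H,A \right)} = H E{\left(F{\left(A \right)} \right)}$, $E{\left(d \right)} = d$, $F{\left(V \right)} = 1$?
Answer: $-206$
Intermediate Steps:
$S = 1$ ($S = \left(- \frac{1}{7}\right) \left(-7\right) = 1$)
$n{\left(H,A \right)} = H$ ($n{\left(H,A \right)} = H 1 = H$)
$-102 - 104 n{\left(S,\left(0 - 4\right) - -6 \right)} = -102 - 104 = -206$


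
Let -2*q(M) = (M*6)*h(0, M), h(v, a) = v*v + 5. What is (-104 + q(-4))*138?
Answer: -6072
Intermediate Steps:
h(v, a) = 5 + v**2 (h(v, a) = v**2 + 5 = 5 + v**2)
q(M) = -15*M (q(M) = -M*6*(5 + 0**2)/2 = -6*M*(5 + 0)/2 = -6*M*5/2 = -15*M)
(-104 + q(-4))*138 = (-104 - 15*(-4))*138 = (-104 + 60)*138 = -44*138 = -6072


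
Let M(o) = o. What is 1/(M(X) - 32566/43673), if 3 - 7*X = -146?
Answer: 43673/897045 ≈ 0.048685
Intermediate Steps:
X = 149/7 (X = 3/7 - ⅐*(-146) = 3/7 + 146/7 = 149/7 ≈ 21.286)
1/(M(X) - 32566/43673) = 1/(149/7 - 32566/43673) = 1/(897045/43673) = 43673/897045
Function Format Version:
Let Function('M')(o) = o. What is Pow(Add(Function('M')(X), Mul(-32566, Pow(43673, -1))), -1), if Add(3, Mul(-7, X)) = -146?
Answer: Rational(43673, 897045) ≈ 0.048685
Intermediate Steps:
X = Rational(149, 7) (X = Add(Rational(3, 7), Mul(Rational(-1, 7), -146)) = Add(Rational(3, 7), Rational(146, 7)) = Rational(149, 7) ≈ 21.286)
Pow(Add(Function('M')(X), Mul(-32566, Pow(43673, -1))), -1) = Pow(Add(Rational(149, 7), Mul(-32566, Pow(43673, -1))), -1) = Pow(Add(Rational(149, 7), Mul(-32566, Rational(1, 43673))), -1) = Pow(Add(Rational(149, 7), Rational(-32566, 43673)), -1) = Pow(Rational(897045, 43673), -1) = Rational(43673, 897045)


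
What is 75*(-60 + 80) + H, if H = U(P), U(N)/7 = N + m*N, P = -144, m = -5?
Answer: 5532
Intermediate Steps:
U(N) = -28*N (U(N) = 7*(N - 5*N) = 7*(-4*N) = -28*N)
H = 4032 (H = -28*(-144) = 4032)
75*(-60 + 80) + H = 75*(-60 + 80) + 4032 = 75*20 + 4032 = 1500 + 4032 = 5532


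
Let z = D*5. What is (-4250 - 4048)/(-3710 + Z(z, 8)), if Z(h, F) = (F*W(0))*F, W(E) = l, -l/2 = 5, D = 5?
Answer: 1383/725 ≈ 1.9076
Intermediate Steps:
l = -10 (l = -2*5 = -10)
W(E) = -10
z = 25 (z = 5*5 = 25)
Z(h, F) = -10*F² (Z(h, F) = (F*(-10))*F = (-10*F)*F = -10*F²)
(-4250 - 4048)/(-3710 + Z(z, 8)) = (-4250 - 4048)/(-3710 - 10*8²) = -8298/(-3710 - 10*64) = -8298/(-3710 - 640) = -8298/(-4350) = -8298*(-1/4350) = 1383/725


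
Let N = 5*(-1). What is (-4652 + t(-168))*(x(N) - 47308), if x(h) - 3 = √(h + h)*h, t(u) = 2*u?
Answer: 235957340 + 24940*I*√10 ≈ 2.3596e+8 + 78867.0*I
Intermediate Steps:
N = -5
x(h) = 3 + √2*h^(3/2) (x(h) = 3 + √(h + h)*h = 3 + √(2*h)*h = 3 + (√2*√h)*h = 3 + √2*h^(3/2))
(-4652 + t(-168))*(x(N) - 47308) = (-4652 + 2*(-168))*((3 + √2*(-5)^(3/2)) - 47308) = (-4652 - 336)*((3 + √2*(-5*I*√5)) - 47308) = -4988*((3 - 5*I*√10) - 47308) = -4988*(-47305 - 5*I*√10) = 235957340 + 24940*I*√10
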